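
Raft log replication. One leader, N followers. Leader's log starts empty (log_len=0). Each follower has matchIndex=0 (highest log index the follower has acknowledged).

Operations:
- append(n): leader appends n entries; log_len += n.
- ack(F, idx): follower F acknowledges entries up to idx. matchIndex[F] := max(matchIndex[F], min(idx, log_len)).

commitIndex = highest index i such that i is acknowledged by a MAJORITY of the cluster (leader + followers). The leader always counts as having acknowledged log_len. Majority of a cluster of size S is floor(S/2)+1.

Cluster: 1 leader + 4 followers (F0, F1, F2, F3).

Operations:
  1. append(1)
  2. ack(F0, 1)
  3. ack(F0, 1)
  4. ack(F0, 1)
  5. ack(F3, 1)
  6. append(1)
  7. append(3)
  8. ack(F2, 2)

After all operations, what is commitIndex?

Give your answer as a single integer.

Answer: 1

Derivation:
Op 1: append 1 -> log_len=1
Op 2: F0 acks idx 1 -> match: F0=1 F1=0 F2=0 F3=0; commitIndex=0
Op 3: F0 acks idx 1 -> match: F0=1 F1=0 F2=0 F3=0; commitIndex=0
Op 4: F0 acks idx 1 -> match: F0=1 F1=0 F2=0 F3=0; commitIndex=0
Op 5: F3 acks idx 1 -> match: F0=1 F1=0 F2=0 F3=1; commitIndex=1
Op 6: append 1 -> log_len=2
Op 7: append 3 -> log_len=5
Op 8: F2 acks idx 2 -> match: F0=1 F1=0 F2=2 F3=1; commitIndex=1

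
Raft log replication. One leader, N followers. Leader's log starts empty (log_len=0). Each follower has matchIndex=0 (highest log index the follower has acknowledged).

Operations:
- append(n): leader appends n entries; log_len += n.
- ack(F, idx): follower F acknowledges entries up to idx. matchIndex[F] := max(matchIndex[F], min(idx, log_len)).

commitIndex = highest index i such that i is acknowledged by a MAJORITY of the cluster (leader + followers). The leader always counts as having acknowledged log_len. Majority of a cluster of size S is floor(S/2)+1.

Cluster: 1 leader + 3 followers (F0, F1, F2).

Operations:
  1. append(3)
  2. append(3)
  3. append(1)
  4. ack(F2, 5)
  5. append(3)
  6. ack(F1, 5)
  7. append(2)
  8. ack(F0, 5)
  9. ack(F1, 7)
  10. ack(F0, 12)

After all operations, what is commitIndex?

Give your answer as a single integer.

Answer: 7

Derivation:
Op 1: append 3 -> log_len=3
Op 2: append 3 -> log_len=6
Op 3: append 1 -> log_len=7
Op 4: F2 acks idx 5 -> match: F0=0 F1=0 F2=5; commitIndex=0
Op 5: append 3 -> log_len=10
Op 6: F1 acks idx 5 -> match: F0=0 F1=5 F2=5; commitIndex=5
Op 7: append 2 -> log_len=12
Op 8: F0 acks idx 5 -> match: F0=5 F1=5 F2=5; commitIndex=5
Op 9: F1 acks idx 7 -> match: F0=5 F1=7 F2=5; commitIndex=5
Op 10: F0 acks idx 12 -> match: F0=12 F1=7 F2=5; commitIndex=7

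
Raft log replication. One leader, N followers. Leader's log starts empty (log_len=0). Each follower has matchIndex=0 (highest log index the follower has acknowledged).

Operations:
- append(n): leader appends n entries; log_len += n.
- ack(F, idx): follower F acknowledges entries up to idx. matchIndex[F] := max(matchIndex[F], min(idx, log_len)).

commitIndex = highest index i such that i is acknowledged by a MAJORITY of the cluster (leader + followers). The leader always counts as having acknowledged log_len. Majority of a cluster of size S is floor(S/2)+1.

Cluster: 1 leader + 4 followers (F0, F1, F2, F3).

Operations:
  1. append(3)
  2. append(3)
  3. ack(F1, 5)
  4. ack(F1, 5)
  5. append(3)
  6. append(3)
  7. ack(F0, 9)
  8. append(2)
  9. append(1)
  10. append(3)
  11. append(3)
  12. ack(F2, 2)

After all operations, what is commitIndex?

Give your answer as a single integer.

Answer: 5

Derivation:
Op 1: append 3 -> log_len=3
Op 2: append 3 -> log_len=6
Op 3: F1 acks idx 5 -> match: F0=0 F1=5 F2=0 F3=0; commitIndex=0
Op 4: F1 acks idx 5 -> match: F0=0 F1=5 F2=0 F3=0; commitIndex=0
Op 5: append 3 -> log_len=9
Op 6: append 3 -> log_len=12
Op 7: F0 acks idx 9 -> match: F0=9 F1=5 F2=0 F3=0; commitIndex=5
Op 8: append 2 -> log_len=14
Op 9: append 1 -> log_len=15
Op 10: append 3 -> log_len=18
Op 11: append 3 -> log_len=21
Op 12: F2 acks idx 2 -> match: F0=9 F1=5 F2=2 F3=0; commitIndex=5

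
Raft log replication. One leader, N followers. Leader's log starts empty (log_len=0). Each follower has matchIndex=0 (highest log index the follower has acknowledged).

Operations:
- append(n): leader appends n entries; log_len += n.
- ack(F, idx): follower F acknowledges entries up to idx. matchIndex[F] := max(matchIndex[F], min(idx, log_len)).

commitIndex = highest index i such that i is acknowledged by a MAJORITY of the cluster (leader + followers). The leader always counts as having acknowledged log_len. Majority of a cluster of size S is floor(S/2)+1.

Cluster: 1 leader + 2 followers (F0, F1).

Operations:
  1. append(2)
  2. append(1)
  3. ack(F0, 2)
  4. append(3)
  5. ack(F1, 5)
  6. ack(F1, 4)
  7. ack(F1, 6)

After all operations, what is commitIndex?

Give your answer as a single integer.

Answer: 6

Derivation:
Op 1: append 2 -> log_len=2
Op 2: append 1 -> log_len=3
Op 3: F0 acks idx 2 -> match: F0=2 F1=0; commitIndex=2
Op 4: append 3 -> log_len=6
Op 5: F1 acks idx 5 -> match: F0=2 F1=5; commitIndex=5
Op 6: F1 acks idx 4 -> match: F0=2 F1=5; commitIndex=5
Op 7: F1 acks idx 6 -> match: F0=2 F1=6; commitIndex=6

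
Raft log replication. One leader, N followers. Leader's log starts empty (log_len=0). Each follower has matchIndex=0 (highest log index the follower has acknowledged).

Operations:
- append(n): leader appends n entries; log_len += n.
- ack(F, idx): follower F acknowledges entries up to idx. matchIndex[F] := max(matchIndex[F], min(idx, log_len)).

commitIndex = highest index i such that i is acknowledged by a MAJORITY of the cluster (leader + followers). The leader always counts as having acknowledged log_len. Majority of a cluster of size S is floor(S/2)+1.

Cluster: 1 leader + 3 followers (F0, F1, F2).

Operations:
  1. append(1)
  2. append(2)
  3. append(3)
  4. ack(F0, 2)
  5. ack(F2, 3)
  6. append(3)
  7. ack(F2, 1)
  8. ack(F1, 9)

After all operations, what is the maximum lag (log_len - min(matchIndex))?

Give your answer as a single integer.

Op 1: append 1 -> log_len=1
Op 2: append 2 -> log_len=3
Op 3: append 3 -> log_len=6
Op 4: F0 acks idx 2 -> match: F0=2 F1=0 F2=0; commitIndex=0
Op 5: F2 acks idx 3 -> match: F0=2 F1=0 F2=3; commitIndex=2
Op 6: append 3 -> log_len=9
Op 7: F2 acks idx 1 -> match: F0=2 F1=0 F2=3; commitIndex=2
Op 8: F1 acks idx 9 -> match: F0=2 F1=9 F2=3; commitIndex=3

Answer: 7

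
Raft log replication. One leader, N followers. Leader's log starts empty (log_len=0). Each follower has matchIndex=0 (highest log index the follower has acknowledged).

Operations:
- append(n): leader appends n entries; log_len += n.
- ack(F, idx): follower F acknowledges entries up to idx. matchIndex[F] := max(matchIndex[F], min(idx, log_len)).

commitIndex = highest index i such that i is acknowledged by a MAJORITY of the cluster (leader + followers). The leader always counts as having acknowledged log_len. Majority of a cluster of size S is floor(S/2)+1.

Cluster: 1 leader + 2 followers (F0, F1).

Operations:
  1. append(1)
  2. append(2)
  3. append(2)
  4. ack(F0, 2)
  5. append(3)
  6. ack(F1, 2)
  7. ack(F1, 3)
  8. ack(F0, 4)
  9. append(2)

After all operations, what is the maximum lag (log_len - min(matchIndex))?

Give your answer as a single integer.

Answer: 7

Derivation:
Op 1: append 1 -> log_len=1
Op 2: append 2 -> log_len=3
Op 3: append 2 -> log_len=5
Op 4: F0 acks idx 2 -> match: F0=2 F1=0; commitIndex=2
Op 5: append 3 -> log_len=8
Op 6: F1 acks idx 2 -> match: F0=2 F1=2; commitIndex=2
Op 7: F1 acks idx 3 -> match: F0=2 F1=3; commitIndex=3
Op 8: F0 acks idx 4 -> match: F0=4 F1=3; commitIndex=4
Op 9: append 2 -> log_len=10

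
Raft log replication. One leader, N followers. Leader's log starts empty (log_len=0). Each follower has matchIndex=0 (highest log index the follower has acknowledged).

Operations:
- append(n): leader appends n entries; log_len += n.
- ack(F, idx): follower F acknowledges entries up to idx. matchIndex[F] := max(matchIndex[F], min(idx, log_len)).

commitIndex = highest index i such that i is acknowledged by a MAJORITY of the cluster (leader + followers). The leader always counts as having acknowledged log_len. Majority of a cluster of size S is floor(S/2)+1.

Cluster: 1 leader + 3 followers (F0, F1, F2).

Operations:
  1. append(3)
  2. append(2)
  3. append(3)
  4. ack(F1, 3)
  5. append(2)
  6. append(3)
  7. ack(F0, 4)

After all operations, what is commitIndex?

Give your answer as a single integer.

Op 1: append 3 -> log_len=3
Op 2: append 2 -> log_len=5
Op 3: append 3 -> log_len=8
Op 4: F1 acks idx 3 -> match: F0=0 F1=3 F2=0; commitIndex=0
Op 5: append 2 -> log_len=10
Op 6: append 3 -> log_len=13
Op 7: F0 acks idx 4 -> match: F0=4 F1=3 F2=0; commitIndex=3

Answer: 3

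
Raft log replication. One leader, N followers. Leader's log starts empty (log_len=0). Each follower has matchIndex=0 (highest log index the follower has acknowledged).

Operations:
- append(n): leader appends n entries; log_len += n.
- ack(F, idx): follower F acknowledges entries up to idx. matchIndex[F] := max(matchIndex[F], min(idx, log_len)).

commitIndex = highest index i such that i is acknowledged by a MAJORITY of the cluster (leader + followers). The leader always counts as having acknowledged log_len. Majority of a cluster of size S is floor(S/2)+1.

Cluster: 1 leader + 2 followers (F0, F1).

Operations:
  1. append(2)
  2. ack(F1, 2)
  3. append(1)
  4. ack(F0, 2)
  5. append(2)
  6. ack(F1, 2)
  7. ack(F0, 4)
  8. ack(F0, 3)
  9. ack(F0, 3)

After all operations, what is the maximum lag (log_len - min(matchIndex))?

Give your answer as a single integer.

Op 1: append 2 -> log_len=2
Op 2: F1 acks idx 2 -> match: F0=0 F1=2; commitIndex=2
Op 3: append 1 -> log_len=3
Op 4: F0 acks idx 2 -> match: F0=2 F1=2; commitIndex=2
Op 5: append 2 -> log_len=5
Op 6: F1 acks idx 2 -> match: F0=2 F1=2; commitIndex=2
Op 7: F0 acks idx 4 -> match: F0=4 F1=2; commitIndex=4
Op 8: F0 acks idx 3 -> match: F0=4 F1=2; commitIndex=4
Op 9: F0 acks idx 3 -> match: F0=4 F1=2; commitIndex=4

Answer: 3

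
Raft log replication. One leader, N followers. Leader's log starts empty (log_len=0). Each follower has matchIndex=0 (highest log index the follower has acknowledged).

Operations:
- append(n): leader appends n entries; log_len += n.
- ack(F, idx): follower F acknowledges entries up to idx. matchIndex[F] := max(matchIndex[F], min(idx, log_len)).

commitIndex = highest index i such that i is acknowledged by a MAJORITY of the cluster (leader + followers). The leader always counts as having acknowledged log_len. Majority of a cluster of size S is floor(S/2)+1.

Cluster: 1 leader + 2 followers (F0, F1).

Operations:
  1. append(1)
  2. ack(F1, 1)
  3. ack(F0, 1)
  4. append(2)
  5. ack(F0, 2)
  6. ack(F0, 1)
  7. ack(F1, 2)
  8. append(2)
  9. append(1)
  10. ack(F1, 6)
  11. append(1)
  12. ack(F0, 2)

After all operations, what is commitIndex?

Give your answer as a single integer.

Answer: 6

Derivation:
Op 1: append 1 -> log_len=1
Op 2: F1 acks idx 1 -> match: F0=0 F1=1; commitIndex=1
Op 3: F0 acks idx 1 -> match: F0=1 F1=1; commitIndex=1
Op 4: append 2 -> log_len=3
Op 5: F0 acks idx 2 -> match: F0=2 F1=1; commitIndex=2
Op 6: F0 acks idx 1 -> match: F0=2 F1=1; commitIndex=2
Op 7: F1 acks idx 2 -> match: F0=2 F1=2; commitIndex=2
Op 8: append 2 -> log_len=5
Op 9: append 1 -> log_len=6
Op 10: F1 acks idx 6 -> match: F0=2 F1=6; commitIndex=6
Op 11: append 1 -> log_len=7
Op 12: F0 acks idx 2 -> match: F0=2 F1=6; commitIndex=6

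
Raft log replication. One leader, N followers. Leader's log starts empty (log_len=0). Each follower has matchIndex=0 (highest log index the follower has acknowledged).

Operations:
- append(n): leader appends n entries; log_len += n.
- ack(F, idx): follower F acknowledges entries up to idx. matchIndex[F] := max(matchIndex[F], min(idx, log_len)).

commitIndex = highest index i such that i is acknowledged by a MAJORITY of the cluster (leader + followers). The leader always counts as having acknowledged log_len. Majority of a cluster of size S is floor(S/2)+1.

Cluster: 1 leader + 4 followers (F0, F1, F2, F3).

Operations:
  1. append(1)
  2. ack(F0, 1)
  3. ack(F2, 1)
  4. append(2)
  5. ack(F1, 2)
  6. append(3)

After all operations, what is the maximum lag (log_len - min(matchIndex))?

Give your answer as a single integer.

Answer: 6

Derivation:
Op 1: append 1 -> log_len=1
Op 2: F0 acks idx 1 -> match: F0=1 F1=0 F2=0 F3=0; commitIndex=0
Op 3: F2 acks idx 1 -> match: F0=1 F1=0 F2=1 F3=0; commitIndex=1
Op 4: append 2 -> log_len=3
Op 5: F1 acks idx 2 -> match: F0=1 F1=2 F2=1 F3=0; commitIndex=1
Op 6: append 3 -> log_len=6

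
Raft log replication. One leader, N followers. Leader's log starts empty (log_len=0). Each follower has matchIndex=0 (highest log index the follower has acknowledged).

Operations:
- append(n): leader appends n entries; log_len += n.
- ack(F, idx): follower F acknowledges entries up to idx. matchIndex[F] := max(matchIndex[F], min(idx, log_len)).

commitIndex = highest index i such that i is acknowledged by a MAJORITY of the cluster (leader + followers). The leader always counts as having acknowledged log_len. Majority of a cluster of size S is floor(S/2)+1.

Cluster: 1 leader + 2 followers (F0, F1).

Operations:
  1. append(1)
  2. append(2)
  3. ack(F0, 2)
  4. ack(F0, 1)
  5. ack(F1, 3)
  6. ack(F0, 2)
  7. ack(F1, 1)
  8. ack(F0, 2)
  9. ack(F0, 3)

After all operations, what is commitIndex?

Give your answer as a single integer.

Op 1: append 1 -> log_len=1
Op 2: append 2 -> log_len=3
Op 3: F0 acks idx 2 -> match: F0=2 F1=0; commitIndex=2
Op 4: F0 acks idx 1 -> match: F0=2 F1=0; commitIndex=2
Op 5: F1 acks idx 3 -> match: F0=2 F1=3; commitIndex=3
Op 6: F0 acks idx 2 -> match: F0=2 F1=3; commitIndex=3
Op 7: F1 acks idx 1 -> match: F0=2 F1=3; commitIndex=3
Op 8: F0 acks idx 2 -> match: F0=2 F1=3; commitIndex=3
Op 9: F0 acks idx 3 -> match: F0=3 F1=3; commitIndex=3

Answer: 3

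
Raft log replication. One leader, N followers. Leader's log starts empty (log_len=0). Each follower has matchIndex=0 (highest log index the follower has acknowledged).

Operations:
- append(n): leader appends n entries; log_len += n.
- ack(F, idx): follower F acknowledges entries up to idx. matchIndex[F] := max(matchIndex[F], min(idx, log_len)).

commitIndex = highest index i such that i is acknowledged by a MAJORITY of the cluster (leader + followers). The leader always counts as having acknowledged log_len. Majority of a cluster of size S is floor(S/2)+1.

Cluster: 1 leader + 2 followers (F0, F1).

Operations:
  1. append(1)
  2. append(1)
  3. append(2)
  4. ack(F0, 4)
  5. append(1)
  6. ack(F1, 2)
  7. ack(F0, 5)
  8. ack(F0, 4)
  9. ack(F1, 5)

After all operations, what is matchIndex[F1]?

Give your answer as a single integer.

Op 1: append 1 -> log_len=1
Op 2: append 1 -> log_len=2
Op 3: append 2 -> log_len=4
Op 4: F0 acks idx 4 -> match: F0=4 F1=0; commitIndex=4
Op 5: append 1 -> log_len=5
Op 6: F1 acks idx 2 -> match: F0=4 F1=2; commitIndex=4
Op 7: F0 acks idx 5 -> match: F0=5 F1=2; commitIndex=5
Op 8: F0 acks idx 4 -> match: F0=5 F1=2; commitIndex=5
Op 9: F1 acks idx 5 -> match: F0=5 F1=5; commitIndex=5

Answer: 5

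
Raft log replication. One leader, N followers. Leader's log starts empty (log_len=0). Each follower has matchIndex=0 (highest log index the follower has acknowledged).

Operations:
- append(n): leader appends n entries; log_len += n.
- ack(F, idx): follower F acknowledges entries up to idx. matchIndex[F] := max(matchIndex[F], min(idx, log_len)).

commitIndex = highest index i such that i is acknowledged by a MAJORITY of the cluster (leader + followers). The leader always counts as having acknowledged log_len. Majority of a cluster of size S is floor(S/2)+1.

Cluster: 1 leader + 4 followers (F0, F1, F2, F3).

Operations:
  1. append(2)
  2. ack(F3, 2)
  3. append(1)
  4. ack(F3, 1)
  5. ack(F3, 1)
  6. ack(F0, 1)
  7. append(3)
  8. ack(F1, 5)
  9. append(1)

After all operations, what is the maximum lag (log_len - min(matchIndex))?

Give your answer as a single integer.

Answer: 7

Derivation:
Op 1: append 2 -> log_len=2
Op 2: F3 acks idx 2 -> match: F0=0 F1=0 F2=0 F3=2; commitIndex=0
Op 3: append 1 -> log_len=3
Op 4: F3 acks idx 1 -> match: F0=0 F1=0 F2=0 F3=2; commitIndex=0
Op 5: F3 acks idx 1 -> match: F0=0 F1=0 F2=0 F3=2; commitIndex=0
Op 6: F0 acks idx 1 -> match: F0=1 F1=0 F2=0 F3=2; commitIndex=1
Op 7: append 3 -> log_len=6
Op 8: F1 acks idx 5 -> match: F0=1 F1=5 F2=0 F3=2; commitIndex=2
Op 9: append 1 -> log_len=7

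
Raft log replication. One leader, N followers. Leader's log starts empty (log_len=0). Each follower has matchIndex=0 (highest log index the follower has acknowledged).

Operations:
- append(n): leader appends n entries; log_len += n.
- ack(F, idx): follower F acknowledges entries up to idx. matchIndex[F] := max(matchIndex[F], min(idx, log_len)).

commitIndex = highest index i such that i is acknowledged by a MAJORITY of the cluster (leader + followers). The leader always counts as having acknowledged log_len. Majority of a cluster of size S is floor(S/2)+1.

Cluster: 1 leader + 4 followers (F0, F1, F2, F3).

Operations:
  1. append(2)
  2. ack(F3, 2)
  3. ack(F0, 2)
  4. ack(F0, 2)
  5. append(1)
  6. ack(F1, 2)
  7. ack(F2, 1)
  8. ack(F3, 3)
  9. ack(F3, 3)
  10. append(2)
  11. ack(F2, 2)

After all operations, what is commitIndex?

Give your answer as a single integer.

Op 1: append 2 -> log_len=2
Op 2: F3 acks idx 2 -> match: F0=0 F1=0 F2=0 F3=2; commitIndex=0
Op 3: F0 acks idx 2 -> match: F0=2 F1=0 F2=0 F3=2; commitIndex=2
Op 4: F0 acks idx 2 -> match: F0=2 F1=0 F2=0 F3=2; commitIndex=2
Op 5: append 1 -> log_len=3
Op 6: F1 acks idx 2 -> match: F0=2 F1=2 F2=0 F3=2; commitIndex=2
Op 7: F2 acks idx 1 -> match: F0=2 F1=2 F2=1 F3=2; commitIndex=2
Op 8: F3 acks idx 3 -> match: F0=2 F1=2 F2=1 F3=3; commitIndex=2
Op 9: F3 acks idx 3 -> match: F0=2 F1=2 F2=1 F3=3; commitIndex=2
Op 10: append 2 -> log_len=5
Op 11: F2 acks idx 2 -> match: F0=2 F1=2 F2=2 F3=3; commitIndex=2

Answer: 2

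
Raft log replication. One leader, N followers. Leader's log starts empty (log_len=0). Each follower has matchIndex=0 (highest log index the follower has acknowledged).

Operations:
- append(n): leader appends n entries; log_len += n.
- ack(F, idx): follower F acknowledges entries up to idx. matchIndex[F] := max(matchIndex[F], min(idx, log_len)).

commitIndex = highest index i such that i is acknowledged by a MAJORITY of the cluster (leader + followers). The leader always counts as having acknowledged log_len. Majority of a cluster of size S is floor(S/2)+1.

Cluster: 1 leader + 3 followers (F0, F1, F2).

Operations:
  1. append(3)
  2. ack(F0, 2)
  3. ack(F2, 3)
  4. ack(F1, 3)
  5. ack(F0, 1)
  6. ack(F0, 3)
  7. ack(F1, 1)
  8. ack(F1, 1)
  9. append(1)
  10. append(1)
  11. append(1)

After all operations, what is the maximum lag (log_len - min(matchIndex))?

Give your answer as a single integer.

Answer: 3

Derivation:
Op 1: append 3 -> log_len=3
Op 2: F0 acks idx 2 -> match: F0=2 F1=0 F2=0; commitIndex=0
Op 3: F2 acks idx 3 -> match: F0=2 F1=0 F2=3; commitIndex=2
Op 4: F1 acks idx 3 -> match: F0=2 F1=3 F2=3; commitIndex=3
Op 5: F0 acks idx 1 -> match: F0=2 F1=3 F2=3; commitIndex=3
Op 6: F0 acks idx 3 -> match: F0=3 F1=3 F2=3; commitIndex=3
Op 7: F1 acks idx 1 -> match: F0=3 F1=3 F2=3; commitIndex=3
Op 8: F1 acks idx 1 -> match: F0=3 F1=3 F2=3; commitIndex=3
Op 9: append 1 -> log_len=4
Op 10: append 1 -> log_len=5
Op 11: append 1 -> log_len=6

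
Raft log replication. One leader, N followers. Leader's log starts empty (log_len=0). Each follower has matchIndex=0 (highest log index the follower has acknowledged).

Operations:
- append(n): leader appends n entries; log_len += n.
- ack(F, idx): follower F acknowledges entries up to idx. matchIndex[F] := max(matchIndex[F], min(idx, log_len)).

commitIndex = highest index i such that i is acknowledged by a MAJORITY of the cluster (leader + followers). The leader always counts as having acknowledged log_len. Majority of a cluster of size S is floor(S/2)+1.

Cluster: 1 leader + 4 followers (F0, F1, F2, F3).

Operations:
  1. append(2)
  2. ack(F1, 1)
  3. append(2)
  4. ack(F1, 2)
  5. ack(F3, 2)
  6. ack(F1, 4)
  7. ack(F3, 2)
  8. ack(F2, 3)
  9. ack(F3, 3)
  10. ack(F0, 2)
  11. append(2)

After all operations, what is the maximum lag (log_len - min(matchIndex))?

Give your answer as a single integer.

Op 1: append 2 -> log_len=2
Op 2: F1 acks idx 1 -> match: F0=0 F1=1 F2=0 F3=0; commitIndex=0
Op 3: append 2 -> log_len=4
Op 4: F1 acks idx 2 -> match: F0=0 F1=2 F2=0 F3=0; commitIndex=0
Op 5: F3 acks idx 2 -> match: F0=0 F1=2 F2=0 F3=2; commitIndex=2
Op 6: F1 acks idx 4 -> match: F0=0 F1=4 F2=0 F3=2; commitIndex=2
Op 7: F3 acks idx 2 -> match: F0=0 F1=4 F2=0 F3=2; commitIndex=2
Op 8: F2 acks idx 3 -> match: F0=0 F1=4 F2=3 F3=2; commitIndex=3
Op 9: F3 acks idx 3 -> match: F0=0 F1=4 F2=3 F3=3; commitIndex=3
Op 10: F0 acks idx 2 -> match: F0=2 F1=4 F2=3 F3=3; commitIndex=3
Op 11: append 2 -> log_len=6

Answer: 4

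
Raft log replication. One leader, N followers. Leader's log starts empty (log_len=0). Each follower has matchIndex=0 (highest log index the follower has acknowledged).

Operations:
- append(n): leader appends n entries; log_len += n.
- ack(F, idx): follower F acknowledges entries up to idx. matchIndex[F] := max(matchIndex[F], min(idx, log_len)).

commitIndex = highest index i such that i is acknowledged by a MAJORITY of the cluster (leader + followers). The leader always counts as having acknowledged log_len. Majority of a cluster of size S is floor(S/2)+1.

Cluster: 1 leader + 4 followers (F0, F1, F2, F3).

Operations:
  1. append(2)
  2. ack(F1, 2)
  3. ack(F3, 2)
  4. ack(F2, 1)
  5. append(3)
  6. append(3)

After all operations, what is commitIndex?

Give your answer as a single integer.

Answer: 2

Derivation:
Op 1: append 2 -> log_len=2
Op 2: F1 acks idx 2 -> match: F0=0 F1=2 F2=0 F3=0; commitIndex=0
Op 3: F3 acks idx 2 -> match: F0=0 F1=2 F2=0 F3=2; commitIndex=2
Op 4: F2 acks idx 1 -> match: F0=0 F1=2 F2=1 F3=2; commitIndex=2
Op 5: append 3 -> log_len=5
Op 6: append 3 -> log_len=8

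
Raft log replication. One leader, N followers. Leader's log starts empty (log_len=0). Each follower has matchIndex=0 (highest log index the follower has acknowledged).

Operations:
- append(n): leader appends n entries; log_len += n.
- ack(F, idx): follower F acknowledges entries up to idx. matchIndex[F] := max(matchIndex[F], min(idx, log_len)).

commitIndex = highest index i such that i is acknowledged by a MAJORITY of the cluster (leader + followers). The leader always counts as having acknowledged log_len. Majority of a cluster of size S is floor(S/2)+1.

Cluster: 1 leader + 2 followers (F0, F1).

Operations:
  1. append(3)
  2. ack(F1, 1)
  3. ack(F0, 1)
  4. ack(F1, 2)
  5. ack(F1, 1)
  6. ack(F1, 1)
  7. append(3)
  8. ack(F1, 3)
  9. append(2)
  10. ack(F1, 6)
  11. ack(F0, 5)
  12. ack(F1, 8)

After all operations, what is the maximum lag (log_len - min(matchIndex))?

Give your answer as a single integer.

Answer: 3

Derivation:
Op 1: append 3 -> log_len=3
Op 2: F1 acks idx 1 -> match: F0=0 F1=1; commitIndex=1
Op 3: F0 acks idx 1 -> match: F0=1 F1=1; commitIndex=1
Op 4: F1 acks idx 2 -> match: F0=1 F1=2; commitIndex=2
Op 5: F1 acks idx 1 -> match: F0=1 F1=2; commitIndex=2
Op 6: F1 acks idx 1 -> match: F0=1 F1=2; commitIndex=2
Op 7: append 3 -> log_len=6
Op 8: F1 acks idx 3 -> match: F0=1 F1=3; commitIndex=3
Op 9: append 2 -> log_len=8
Op 10: F1 acks idx 6 -> match: F0=1 F1=6; commitIndex=6
Op 11: F0 acks idx 5 -> match: F0=5 F1=6; commitIndex=6
Op 12: F1 acks idx 8 -> match: F0=5 F1=8; commitIndex=8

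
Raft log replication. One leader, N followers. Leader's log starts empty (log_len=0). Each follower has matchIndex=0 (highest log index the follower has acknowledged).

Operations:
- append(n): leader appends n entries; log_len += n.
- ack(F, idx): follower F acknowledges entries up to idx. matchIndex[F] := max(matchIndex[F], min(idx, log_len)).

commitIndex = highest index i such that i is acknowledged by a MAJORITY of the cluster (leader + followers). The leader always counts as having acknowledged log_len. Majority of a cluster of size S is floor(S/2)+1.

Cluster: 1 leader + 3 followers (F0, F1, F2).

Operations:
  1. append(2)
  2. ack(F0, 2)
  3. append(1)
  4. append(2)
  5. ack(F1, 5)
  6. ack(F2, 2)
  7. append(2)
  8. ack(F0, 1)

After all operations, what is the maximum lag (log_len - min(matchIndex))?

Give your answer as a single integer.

Answer: 5

Derivation:
Op 1: append 2 -> log_len=2
Op 2: F0 acks idx 2 -> match: F0=2 F1=0 F2=0; commitIndex=0
Op 3: append 1 -> log_len=3
Op 4: append 2 -> log_len=5
Op 5: F1 acks idx 5 -> match: F0=2 F1=5 F2=0; commitIndex=2
Op 6: F2 acks idx 2 -> match: F0=2 F1=5 F2=2; commitIndex=2
Op 7: append 2 -> log_len=7
Op 8: F0 acks idx 1 -> match: F0=2 F1=5 F2=2; commitIndex=2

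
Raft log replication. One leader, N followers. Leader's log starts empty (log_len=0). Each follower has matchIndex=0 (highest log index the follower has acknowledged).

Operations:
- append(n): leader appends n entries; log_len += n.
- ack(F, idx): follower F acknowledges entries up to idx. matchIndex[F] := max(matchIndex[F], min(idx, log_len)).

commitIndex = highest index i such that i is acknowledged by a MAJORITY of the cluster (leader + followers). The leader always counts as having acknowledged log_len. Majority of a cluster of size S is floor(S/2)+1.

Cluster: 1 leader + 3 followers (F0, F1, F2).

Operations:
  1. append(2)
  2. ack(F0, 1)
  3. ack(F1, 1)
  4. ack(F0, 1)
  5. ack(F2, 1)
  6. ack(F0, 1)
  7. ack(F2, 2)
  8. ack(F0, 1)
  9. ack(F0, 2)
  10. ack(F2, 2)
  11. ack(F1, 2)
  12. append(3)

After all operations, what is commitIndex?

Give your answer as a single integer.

Answer: 2

Derivation:
Op 1: append 2 -> log_len=2
Op 2: F0 acks idx 1 -> match: F0=1 F1=0 F2=0; commitIndex=0
Op 3: F1 acks idx 1 -> match: F0=1 F1=1 F2=0; commitIndex=1
Op 4: F0 acks idx 1 -> match: F0=1 F1=1 F2=0; commitIndex=1
Op 5: F2 acks idx 1 -> match: F0=1 F1=1 F2=1; commitIndex=1
Op 6: F0 acks idx 1 -> match: F0=1 F1=1 F2=1; commitIndex=1
Op 7: F2 acks idx 2 -> match: F0=1 F1=1 F2=2; commitIndex=1
Op 8: F0 acks idx 1 -> match: F0=1 F1=1 F2=2; commitIndex=1
Op 9: F0 acks idx 2 -> match: F0=2 F1=1 F2=2; commitIndex=2
Op 10: F2 acks idx 2 -> match: F0=2 F1=1 F2=2; commitIndex=2
Op 11: F1 acks idx 2 -> match: F0=2 F1=2 F2=2; commitIndex=2
Op 12: append 3 -> log_len=5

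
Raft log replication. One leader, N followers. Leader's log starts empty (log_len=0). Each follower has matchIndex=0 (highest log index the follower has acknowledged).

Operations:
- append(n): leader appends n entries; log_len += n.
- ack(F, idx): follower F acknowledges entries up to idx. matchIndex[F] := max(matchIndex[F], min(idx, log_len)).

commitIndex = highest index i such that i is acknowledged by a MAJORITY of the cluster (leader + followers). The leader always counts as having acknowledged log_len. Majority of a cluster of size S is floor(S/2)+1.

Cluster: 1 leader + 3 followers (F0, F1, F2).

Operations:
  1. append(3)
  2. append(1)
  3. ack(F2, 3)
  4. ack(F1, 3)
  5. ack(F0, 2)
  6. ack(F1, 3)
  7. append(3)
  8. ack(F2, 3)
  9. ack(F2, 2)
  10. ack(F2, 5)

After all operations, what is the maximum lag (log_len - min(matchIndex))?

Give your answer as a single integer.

Op 1: append 3 -> log_len=3
Op 2: append 1 -> log_len=4
Op 3: F2 acks idx 3 -> match: F0=0 F1=0 F2=3; commitIndex=0
Op 4: F1 acks idx 3 -> match: F0=0 F1=3 F2=3; commitIndex=3
Op 5: F0 acks idx 2 -> match: F0=2 F1=3 F2=3; commitIndex=3
Op 6: F1 acks idx 3 -> match: F0=2 F1=3 F2=3; commitIndex=3
Op 7: append 3 -> log_len=7
Op 8: F2 acks idx 3 -> match: F0=2 F1=3 F2=3; commitIndex=3
Op 9: F2 acks idx 2 -> match: F0=2 F1=3 F2=3; commitIndex=3
Op 10: F2 acks idx 5 -> match: F0=2 F1=3 F2=5; commitIndex=3

Answer: 5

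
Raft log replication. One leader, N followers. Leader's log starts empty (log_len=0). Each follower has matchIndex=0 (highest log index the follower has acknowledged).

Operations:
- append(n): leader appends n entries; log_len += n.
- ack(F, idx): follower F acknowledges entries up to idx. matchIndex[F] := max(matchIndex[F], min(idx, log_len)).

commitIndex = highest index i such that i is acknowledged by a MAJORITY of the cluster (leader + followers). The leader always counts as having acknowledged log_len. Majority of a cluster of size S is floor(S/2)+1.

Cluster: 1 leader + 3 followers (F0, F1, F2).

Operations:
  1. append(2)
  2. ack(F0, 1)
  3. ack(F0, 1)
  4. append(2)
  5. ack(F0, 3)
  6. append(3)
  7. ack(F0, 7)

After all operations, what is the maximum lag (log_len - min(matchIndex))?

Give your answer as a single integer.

Answer: 7

Derivation:
Op 1: append 2 -> log_len=2
Op 2: F0 acks idx 1 -> match: F0=1 F1=0 F2=0; commitIndex=0
Op 3: F0 acks idx 1 -> match: F0=1 F1=0 F2=0; commitIndex=0
Op 4: append 2 -> log_len=4
Op 5: F0 acks idx 3 -> match: F0=3 F1=0 F2=0; commitIndex=0
Op 6: append 3 -> log_len=7
Op 7: F0 acks idx 7 -> match: F0=7 F1=0 F2=0; commitIndex=0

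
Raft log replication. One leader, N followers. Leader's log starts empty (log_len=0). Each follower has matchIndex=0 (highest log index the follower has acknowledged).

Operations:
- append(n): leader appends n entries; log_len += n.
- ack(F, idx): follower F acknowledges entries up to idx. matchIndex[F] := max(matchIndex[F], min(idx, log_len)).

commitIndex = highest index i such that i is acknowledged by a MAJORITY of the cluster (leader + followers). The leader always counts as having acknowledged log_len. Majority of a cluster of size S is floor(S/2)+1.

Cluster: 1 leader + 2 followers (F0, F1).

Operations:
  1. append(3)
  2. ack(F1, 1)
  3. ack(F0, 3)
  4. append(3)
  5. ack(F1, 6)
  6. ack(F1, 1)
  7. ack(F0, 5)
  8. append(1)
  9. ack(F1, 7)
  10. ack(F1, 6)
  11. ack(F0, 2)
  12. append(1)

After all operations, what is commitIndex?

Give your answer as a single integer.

Answer: 7

Derivation:
Op 1: append 3 -> log_len=3
Op 2: F1 acks idx 1 -> match: F0=0 F1=1; commitIndex=1
Op 3: F0 acks idx 3 -> match: F0=3 F1=1; commitIndex=3
Op 4: append 3 -> log_len=6
Op 5: F1 acks idx 6 -> match: F0=3 F1=6; commitIndex=6
Op 6: F1 acks idx 1 -> match: F0=3 F1=6; commitIndex=6
Op 7: F0 acks idx 5 -> match: F0=5 F1=6; commitIndex=6
Op 8: append 1 -> log_len=7
Op 9: F1 acks idx 7 -> match: F0=5 F1=7; commitIndex=7
Op 10: F1 acks idx 6 -> match: F0=5 F1=7; commitIndex=7
Op 11: F0 acks idx 2 -> match: F0=5 F1=7; commitIndex=7
Op 12: append 1 -> log_len=8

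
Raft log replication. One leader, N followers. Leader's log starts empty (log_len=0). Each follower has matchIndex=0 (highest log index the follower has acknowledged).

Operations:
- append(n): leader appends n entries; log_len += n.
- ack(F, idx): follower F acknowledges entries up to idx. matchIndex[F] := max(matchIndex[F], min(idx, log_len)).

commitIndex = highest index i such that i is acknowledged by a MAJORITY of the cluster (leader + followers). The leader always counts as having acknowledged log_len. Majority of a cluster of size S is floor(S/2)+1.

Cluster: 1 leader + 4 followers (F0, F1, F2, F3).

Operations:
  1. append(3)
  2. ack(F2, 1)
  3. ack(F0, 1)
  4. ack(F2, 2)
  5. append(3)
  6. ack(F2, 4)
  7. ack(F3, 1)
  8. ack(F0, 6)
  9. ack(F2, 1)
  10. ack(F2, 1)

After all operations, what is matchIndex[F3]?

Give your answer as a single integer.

Op 1: append 3 -> log_len=3
Op 2: F2 acks idx 1 -> match: F0=0 F1=0 F2=1 F3=0; commitIndex=0
Op 3: F0 acks idx 1 -> match: F0=1 F1=0 F2=1 F3=0; commitIndex=1
Op 4: F2 acks idx 2 -> match: F0=1 F1=0 F2=2 F3=0; commitIndex=1
Op 5: append 3 -> log_len=6
Op 6: F2 acks idx 4 -> match: F0=1 F1=0 F2=4 F3=0; commitIndex=1
Op 7: F3 acks idx 1 -> match: F0=1 F1=0 F2=4 F3=1; commitIndex=1
Op 8: F0 acks idx 6 -> match: F0=6 F1=0 F2=4 F3=1; commitIndex=4
Op 9: F2 acks idx 1 -> match: F0=6 F1=0 F2=4 F3=1; commitIndex=4
Op 10: F2 acks idx 1 -> match: F0=6 F1=0 F2=4 F3=1; commitIndex=4

Answer: 1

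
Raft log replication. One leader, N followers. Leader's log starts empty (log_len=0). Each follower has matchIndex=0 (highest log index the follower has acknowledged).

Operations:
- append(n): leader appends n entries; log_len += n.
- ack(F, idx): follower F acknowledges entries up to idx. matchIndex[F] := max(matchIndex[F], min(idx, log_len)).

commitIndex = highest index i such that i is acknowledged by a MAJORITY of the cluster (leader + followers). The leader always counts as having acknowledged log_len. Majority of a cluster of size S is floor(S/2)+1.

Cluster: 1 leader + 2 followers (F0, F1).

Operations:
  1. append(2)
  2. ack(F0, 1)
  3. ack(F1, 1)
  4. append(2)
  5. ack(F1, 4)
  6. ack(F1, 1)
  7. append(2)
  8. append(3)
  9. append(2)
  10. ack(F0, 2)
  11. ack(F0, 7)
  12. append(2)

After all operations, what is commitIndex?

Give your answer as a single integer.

Op 1: append 2 -> log_len=2
Op 2: F0 acks idx 1 -> match: F0=1 F1=0; commitIndex=1
Op 3: F1 acks idx 1 -> match: F0=1 F1=1; commitIndex=1
Op 4: append 2 -> log_len=4
Op 5: F1 acks idx 4 -> match: F0=1 F1=4; commitIndex=4
Op 6: F1 acks idx 1 -> match: F0=1 F1=4; commitIndex=4
Op 7: append 2 -> log_len=6
Op 8: append 3 -> log_len=9
Op 9: append 2 -> log_len=11
Op 10: F0 acks idx 2 -> match: F0=2 F1=4; commitIndex=4
Op 11: F0 acks idx 7 -> match: F0=7 F1=4; commitIndex=7
Op 12: append 2 -> log_len=13

Answer: 7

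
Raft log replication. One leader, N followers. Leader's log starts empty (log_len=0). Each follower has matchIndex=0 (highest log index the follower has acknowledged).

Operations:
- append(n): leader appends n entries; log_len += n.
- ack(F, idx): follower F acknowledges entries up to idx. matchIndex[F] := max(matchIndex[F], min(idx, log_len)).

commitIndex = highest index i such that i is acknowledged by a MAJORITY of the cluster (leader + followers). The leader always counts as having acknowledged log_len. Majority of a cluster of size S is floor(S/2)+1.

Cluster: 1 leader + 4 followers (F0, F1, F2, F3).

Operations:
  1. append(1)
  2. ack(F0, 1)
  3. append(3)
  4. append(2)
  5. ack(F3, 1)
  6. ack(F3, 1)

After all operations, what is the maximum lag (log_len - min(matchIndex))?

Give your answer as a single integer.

Answer: 6

Derivation:
Op 1: append 1 -> log_len=1
Op 2: F0 acks idx 1 -> match: F0=1 F1=0 F2=0 F3=0; commitIndex=0
Op 3: append 3 -> log_len=4
Op 4: append 2 -> log_len=6
Op 5: F3 acks idx 1 -> match: F0=1 F1=0 F2=0 F3=1; commitIndex=1
Op 6: F3 acks idx 1 -> match: F0=1 F1=0 F2=0 F3=1; commitIndex=1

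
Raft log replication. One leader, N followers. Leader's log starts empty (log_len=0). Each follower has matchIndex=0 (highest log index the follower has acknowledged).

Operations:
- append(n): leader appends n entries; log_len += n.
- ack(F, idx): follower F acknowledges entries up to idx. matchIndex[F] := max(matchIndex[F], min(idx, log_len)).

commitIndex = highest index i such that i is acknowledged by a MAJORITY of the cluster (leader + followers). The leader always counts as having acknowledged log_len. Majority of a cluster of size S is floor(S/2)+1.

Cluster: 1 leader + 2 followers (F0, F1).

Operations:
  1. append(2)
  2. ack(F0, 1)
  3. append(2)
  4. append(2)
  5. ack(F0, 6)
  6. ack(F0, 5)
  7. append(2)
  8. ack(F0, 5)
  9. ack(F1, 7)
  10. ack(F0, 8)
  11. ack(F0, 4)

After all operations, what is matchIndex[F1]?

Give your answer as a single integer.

Op 1: append 2 -> log_len=2
Op 2: F0 acks idx 1 -> match: F0=1 F1=0; commitIndex=1
Op 3: append 2 -> log_len=4
Op 4: append 2 -> log_len=6
Op 5: F0 acks idx 6 -> match: F0=6 F1=0; commitIndex=6
Op 6: F0 acks idx 5 -> match: F0=6 F1=0; commitIndex=6
Op 7: append 2 -> log_len=8
Op 8: F0 acks idx 5 -> match: F0=6 F1=0; commitIndex=6
Op 9: F1 acks idx 7 -> match: F0=6 F1=7; commitIndex=7
Op 10: F0 acks idx 8 -> match: F0=8 F1=7; commitIndex=8
Op 11: F0 acks idx 4 -> match: F0=8 F1=7; commitIndex=8

Answer: 7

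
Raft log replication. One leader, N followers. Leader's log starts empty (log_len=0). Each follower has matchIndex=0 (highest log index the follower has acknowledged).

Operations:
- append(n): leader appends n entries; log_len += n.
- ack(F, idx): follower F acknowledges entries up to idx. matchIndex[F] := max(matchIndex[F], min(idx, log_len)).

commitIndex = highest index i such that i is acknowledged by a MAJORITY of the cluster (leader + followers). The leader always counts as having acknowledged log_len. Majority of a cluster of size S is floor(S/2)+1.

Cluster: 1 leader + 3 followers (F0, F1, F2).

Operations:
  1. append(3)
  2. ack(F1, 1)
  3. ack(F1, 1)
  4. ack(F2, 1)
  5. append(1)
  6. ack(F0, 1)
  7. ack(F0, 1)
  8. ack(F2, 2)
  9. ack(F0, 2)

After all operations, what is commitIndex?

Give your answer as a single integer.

Op 1: append 3 -> log_len=3
Op 2: F1 acks idx 1 -> match: F0=0 F1=1 F2=0; commitIndex=0
Op 3: F1 acks idx 1 -> match: F0=0 F1=1 F2=0; commitIndex=0
Op 4: F2 acks idx 1 -> match: F0=0 F1=1 F2=1; commitIndex=1
Op 5: append 1 -> log_len=4
Op 6: F0 acks idx 1 -> match: F0=1 F1=1 F2=1; commitIndex=1
Op 7: F0 acks idx 1 -> match: F0=1 F1=1 F2=1; commitIndex=1
Op 8: F2 acks idx 2 -> match: F0=1 F1=1 F2=2; commitIndex=1
Op 9: F0 acks idx 2 -> match: F0=2 F1=1 F2=2; commitIndex=2

Answer: 2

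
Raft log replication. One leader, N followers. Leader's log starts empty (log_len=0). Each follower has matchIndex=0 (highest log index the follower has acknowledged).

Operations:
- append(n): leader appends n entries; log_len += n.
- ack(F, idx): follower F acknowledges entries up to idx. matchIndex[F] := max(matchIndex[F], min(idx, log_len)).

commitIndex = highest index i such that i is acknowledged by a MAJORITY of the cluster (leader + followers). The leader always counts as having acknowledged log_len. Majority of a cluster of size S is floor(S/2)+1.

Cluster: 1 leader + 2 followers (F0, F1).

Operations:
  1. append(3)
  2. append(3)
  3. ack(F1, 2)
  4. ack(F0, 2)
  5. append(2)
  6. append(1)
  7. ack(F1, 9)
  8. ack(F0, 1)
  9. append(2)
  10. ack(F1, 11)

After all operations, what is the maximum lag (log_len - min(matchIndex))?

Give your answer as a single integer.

Op 1: append 3 -> log_len=3
Op 2: append 3 -> log_len=6
Op 3: F1 acks idx 2 -> match: F0=0 F1=2; commitIndex=2
Op 4: F0 acks idx 2 -> match: F0=2 F1=2; commitIndex=2
Op 5: append 2 -> log_len=8
Op 6: append 1 -> log_len=9
Op 7: F1 acks idx 9 -> match: F0=2 F1=9; commitIndex=9
Op 8: F0 acks idx 1 -> match: F0=2 F1=9; commitIndex=9
Op 9: append 2 -> log_len=11
Op 10: F1 acks idx 11 -> match: F0=2 F1=11; commitIndex=11

Answer: 9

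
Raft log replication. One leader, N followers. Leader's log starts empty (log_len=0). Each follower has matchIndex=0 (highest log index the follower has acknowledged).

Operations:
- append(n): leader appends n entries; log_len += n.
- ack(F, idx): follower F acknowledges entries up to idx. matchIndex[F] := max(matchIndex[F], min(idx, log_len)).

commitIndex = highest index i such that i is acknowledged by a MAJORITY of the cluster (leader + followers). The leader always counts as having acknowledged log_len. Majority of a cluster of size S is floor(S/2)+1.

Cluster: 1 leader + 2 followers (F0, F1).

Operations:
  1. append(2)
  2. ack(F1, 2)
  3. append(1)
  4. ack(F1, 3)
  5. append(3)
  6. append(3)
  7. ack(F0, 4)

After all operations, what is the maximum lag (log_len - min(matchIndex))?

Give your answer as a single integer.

Answer: 6

Derivation:
Op 1: append 2 -> log_len=2
Op 2: F1 acks idx 2 -> match: F0=0 F1=2; commitIndex=2
Op 3: append 1 -> log_len=3
Op 4: F1 acks idx 3 -> match: F0=0 F1=3; commitIndex=3
Op 5: append 3 -> log_len=6
Op 6: append 3 -> log_len=9
Op 7: F0 acks idx 4 -> match: F0=4 F1=3; commitIndex=4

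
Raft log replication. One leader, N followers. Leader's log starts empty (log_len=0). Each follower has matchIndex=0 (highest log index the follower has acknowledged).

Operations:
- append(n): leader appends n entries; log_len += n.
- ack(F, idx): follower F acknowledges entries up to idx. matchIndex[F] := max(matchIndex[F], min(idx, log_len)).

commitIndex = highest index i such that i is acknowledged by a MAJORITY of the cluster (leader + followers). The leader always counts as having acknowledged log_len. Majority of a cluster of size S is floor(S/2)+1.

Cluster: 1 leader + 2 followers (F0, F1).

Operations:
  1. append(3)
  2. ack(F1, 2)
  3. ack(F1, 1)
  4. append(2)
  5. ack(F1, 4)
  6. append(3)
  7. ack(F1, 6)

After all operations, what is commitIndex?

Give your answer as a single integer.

Answer: 6

Derivation:
Op 1: append 3 -> log_len=3
Op 2: F1 acks idx 2 -> match: F0=0 F1=2; commitIndex=2
Op 3: F1 acks idx 1 -> match: F0=0 F1=2; commitIndex=2
Op 4: append 2 -> log_len=5
Op 5: F1 acks idx 4 -> match: F0=0 F1=4; commitIndex=4
Op 6: append 3 -> log_len=8
Op 7: F1 acks idx 6 -> match: F0=0 F1=6; commitIndex=6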